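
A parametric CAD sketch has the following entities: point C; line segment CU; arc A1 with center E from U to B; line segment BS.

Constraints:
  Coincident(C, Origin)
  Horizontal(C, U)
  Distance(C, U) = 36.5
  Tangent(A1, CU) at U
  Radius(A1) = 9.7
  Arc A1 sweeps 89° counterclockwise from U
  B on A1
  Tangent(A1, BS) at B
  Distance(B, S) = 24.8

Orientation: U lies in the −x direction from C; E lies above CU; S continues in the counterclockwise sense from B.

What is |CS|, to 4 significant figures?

43.29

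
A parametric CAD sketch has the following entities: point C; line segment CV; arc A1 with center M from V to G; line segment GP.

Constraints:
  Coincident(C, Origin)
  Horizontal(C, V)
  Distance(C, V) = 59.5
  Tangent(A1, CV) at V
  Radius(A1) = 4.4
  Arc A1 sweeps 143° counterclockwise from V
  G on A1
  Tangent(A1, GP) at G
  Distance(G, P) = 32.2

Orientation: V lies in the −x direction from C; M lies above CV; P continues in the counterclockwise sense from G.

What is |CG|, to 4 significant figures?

57.40

C is at the origin; CV is horizontal with |CV| = 59.5 and V on the −x side, so V = (-59.50, 0.000). The tangent condition forces MV to be normal to CV, so M = V + (0, 4.4) = (-59.50, 4.400). On A1, V sits at bearing -90° from M; a 143° counterclockwise sweep puts G at bearing 53°, so G = M + 4.4·(cos 53°, sin 53°) = (-56.85, 7.914). Then |CG| = |G − C| = 57.40.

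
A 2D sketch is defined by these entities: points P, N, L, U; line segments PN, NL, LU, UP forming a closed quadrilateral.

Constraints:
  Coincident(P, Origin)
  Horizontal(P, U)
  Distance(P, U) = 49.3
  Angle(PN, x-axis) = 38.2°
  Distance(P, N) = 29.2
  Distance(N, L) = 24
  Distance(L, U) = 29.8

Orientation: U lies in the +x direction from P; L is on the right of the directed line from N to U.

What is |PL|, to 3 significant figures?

20.9

P is at the origin; P and U share the same y with |PU| = 49.3 and U in +x, so U = (49.3, 0). PN runs at 38.2° with |PN| = 29.2, so N = (22.9, 18.1). L is determined by |NL| = 24.0 and |LU| = 29.8 together: it lies at the intersection of circle(N, 24.0) and circle(U, 29.8). With |NU| = 31.9, the foot of the radical line on NU is 11.1 from N and the perpendicular offset is √(24.0² − 11.1²) = 21.3. Taking the right-of-NU solution: L = (20.1, -5.77).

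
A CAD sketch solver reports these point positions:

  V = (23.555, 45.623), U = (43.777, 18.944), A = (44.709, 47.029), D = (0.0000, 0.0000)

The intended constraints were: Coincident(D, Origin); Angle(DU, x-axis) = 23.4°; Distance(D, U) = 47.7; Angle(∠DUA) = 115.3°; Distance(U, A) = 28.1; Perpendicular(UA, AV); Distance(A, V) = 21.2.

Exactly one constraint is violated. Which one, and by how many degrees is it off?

Perpendicular(UA, AV) — off by 5.70°.

D = (0.00, 0.00) ✓; DU at 23.40° ✓; |DU| = 47.70 ✓; ∠DUA = 115.3° ✓; |UA| = 28.10 ✓; ∠(UA, AV) = 95.70° ✗; |AV| = 21.20 ✓.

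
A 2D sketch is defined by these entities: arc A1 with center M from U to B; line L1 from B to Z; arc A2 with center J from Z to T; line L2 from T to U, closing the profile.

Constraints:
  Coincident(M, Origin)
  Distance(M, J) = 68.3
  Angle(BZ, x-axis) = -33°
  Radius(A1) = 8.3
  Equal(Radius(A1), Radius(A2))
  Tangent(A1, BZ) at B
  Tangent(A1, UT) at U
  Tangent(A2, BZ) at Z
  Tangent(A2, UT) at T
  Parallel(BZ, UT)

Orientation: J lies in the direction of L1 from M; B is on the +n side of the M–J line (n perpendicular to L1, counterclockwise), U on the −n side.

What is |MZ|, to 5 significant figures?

68.802

Tangency of A1 to both parallel lines with radius 8.3 puts B and U at M ± 8.3·n: B = (4.5205, 6.9610), U = (-4.5205, -6.9610). Equal radii place Z and T the same way about J: Z = J + 8.3·n = (61.802, -30.238), T = J − 8.3·n = (52.761, -44.160). Then |MZ| = |Z − M| = 68.802.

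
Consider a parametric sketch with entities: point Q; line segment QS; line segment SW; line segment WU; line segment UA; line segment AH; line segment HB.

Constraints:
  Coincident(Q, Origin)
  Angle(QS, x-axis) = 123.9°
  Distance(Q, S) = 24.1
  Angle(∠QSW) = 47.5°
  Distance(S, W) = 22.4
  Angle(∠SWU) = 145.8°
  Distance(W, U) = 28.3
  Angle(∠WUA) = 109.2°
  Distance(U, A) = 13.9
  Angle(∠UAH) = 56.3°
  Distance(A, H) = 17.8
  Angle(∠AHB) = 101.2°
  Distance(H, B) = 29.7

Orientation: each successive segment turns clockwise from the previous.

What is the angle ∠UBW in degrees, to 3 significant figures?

67.2°

Q is at the origin; QS runs at 123.9° with length 24.1, so S = (-13.4, 20.0). ∠QSW = 47.5° gives SW at -8.60° from the x-axis; with |SW| = 22.4, W = (8.71, 16.7). ∠SWU = 145.8° gives WU at -42.8° from the x-axis; with |WU| = 28.3, U = (29.5, -2.57). ∠WUA = 109.2° gives UA at -114° from the x-axis; with |UA| = 13.9, A = (23.9, -15.3). ∠UAH = 56.3° gives AH at 123° from the x-axis; with |AH| = 17.8, H = (14.3, -0.333). ∠AHB = 101.2° gives HB at 43.9° from the x-axis; with |HB| = 29.7, B = (35.7, 20.3). Then cos ∠UBW = BU·BW / (|BU||BW|), giving 67.2°.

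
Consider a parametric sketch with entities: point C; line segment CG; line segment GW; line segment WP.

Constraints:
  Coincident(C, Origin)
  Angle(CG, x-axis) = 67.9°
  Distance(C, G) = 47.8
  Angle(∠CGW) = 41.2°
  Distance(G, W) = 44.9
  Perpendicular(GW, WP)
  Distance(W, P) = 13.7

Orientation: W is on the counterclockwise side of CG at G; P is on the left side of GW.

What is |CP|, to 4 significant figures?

19.90

C is at the origin; CG runs at 67.9° with length 47.8, so G = 47.8·(cos 67.9°, sin 67.9°) = (17.98, 44.29). ∠CGW = 41.2°, so GW runs at 67.9° + (180° − 41.2°) = 206.7° from the x-axis; with |GW| = 44.9, W = G + 44.9·(cos 206.7°, sin 206.7°) = (-22.13, 24.11). GW ⟂ WP; with |WP| = 13.7 on the left of GW, P = W + 13.7·(0.4493, -0.8934) = (-15.97, 11.87). Then |CP| = |P − C| = 19.90.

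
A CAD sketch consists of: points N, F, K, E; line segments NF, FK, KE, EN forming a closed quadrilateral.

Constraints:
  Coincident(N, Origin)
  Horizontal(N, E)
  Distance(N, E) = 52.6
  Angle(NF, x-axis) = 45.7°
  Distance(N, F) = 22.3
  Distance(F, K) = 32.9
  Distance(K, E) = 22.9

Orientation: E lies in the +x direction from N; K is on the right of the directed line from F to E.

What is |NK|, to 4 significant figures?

35.13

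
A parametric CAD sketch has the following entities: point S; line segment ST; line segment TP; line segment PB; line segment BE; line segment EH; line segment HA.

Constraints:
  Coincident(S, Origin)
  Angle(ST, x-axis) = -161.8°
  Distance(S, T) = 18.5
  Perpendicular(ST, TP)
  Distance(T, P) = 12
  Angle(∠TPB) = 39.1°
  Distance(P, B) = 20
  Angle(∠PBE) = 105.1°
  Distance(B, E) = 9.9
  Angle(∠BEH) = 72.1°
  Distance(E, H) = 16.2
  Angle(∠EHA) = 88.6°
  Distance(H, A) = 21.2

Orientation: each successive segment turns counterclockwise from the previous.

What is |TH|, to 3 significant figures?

3.15

∠PBE = 105.1° gives BE at 144° from the x-axis; with |BE| = 9.9, E = (-14.7, 7.33). ∠BEH = 72.1° gives EH at -108° from the x-axis; with |EH| = 16.2, H = (-19.7, -8.07). Then |TH| = |H − T| = 3.15.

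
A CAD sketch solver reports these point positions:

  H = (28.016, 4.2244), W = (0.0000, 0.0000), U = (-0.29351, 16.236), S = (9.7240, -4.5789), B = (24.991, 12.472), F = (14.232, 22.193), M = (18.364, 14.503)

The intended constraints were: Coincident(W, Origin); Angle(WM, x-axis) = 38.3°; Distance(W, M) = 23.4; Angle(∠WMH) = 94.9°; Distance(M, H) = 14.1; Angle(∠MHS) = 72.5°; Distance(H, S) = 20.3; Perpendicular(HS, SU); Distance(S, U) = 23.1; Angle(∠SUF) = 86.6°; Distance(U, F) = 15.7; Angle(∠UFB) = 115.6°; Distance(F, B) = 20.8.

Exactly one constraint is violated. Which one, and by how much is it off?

Distance(F, B) = 20.8 — off by 6.30.

W = (0.00, 0.00) ✓; WM at 38.30° ✓; |WM| = 23.40 ✓; ∠WMH = 94.90° ✓; |MH| = 14.10 ✓; ∠MHS = 72.50° ✓; |HS| = 20.30 ✓; ∠(HS, SU) = 90.00° ✓; |SU| = 23.10 ✓; ∠SUF = 86.60° ✓; |UF| = 15.70 ✓; ∠UFB = 115.6° ✓; |FB| = 14.50 ✗.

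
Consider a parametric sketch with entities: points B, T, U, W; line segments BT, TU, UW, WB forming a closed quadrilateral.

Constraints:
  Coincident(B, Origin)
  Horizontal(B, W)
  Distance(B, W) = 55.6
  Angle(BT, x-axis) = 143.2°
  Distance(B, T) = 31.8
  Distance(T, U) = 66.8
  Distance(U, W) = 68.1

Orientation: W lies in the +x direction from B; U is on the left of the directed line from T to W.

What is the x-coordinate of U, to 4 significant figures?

26.18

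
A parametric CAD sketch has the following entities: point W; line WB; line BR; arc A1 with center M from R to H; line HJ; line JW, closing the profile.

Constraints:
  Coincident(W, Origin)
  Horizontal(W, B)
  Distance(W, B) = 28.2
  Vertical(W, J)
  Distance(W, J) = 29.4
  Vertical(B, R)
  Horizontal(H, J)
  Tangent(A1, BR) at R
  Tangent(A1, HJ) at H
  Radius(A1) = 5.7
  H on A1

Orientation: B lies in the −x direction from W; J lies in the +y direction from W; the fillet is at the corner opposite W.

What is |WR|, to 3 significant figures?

36.8

W is at the origin; W and B share the same y with |WB| = 28.2 and B on the −x side, so B = (-28.2, 0.00). W and J share the same x with |WJ| = 29.4 and J on the +y side, so J = (0.00, 29.4). The virtual corner opposite W is at (-28.2, 29.4). A1 meets BR tangentially, so MR is at right angles to BR and A1 meets HJ tangentially, so MH is at right angles to HJ, with radius 5.7, so the center M sits 5.7 in from both sides at M = (-22.5, 23.7). That places the tangent points at R = (-28.2, 23.7) on BR and H = (-22.5, 29.4) on HJ. Then |WR| = |R − W| = 36.8.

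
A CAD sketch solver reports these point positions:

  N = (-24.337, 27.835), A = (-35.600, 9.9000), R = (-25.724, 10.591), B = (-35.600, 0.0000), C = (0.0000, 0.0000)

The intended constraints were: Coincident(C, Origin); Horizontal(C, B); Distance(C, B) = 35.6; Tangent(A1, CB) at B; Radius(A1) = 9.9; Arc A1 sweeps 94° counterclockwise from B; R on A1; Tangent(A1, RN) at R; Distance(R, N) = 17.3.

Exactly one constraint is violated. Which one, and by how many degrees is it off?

Tangent(A1, RN) at R — off by 8.60°.

C = (0.00, 0.00) ✓; C.y = 0.00, B.y = 0.00 ✓; |CB| = 35.60 ✓; ∠(AB, BC) = 90.00° ✓; |AB| = 9.900 ✓; bearing(A→R) − bearing(A→B) = 94.00° ✓; |AR| = 9.900 ✓; ∠(AR, RN) = 98.60° ✗; |RN| = 17.30 ✓.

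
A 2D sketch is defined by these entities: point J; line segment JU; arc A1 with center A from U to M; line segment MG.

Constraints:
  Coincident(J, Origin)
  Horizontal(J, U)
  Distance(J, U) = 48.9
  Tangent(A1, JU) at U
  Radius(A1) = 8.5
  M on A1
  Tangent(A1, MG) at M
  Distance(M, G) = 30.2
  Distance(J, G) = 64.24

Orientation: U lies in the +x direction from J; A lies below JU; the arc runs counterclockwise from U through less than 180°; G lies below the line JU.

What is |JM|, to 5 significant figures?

42.342

Checks: |AM| = 8.500 ✓; ∠(AM, MG) = 90.00° ✓; |MG| = 30.20 ✓; |JG| = 64.24 ✓.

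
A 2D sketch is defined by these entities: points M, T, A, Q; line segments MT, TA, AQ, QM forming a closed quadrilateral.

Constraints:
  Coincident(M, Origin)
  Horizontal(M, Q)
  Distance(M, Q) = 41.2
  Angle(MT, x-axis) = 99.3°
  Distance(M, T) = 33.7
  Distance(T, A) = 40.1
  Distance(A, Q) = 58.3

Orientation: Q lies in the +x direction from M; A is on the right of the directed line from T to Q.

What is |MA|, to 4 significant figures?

17.65

Checks: MT at 99.30° ✓; |TA| = 40.10 ✓; |AQ| = 58.30 ✓.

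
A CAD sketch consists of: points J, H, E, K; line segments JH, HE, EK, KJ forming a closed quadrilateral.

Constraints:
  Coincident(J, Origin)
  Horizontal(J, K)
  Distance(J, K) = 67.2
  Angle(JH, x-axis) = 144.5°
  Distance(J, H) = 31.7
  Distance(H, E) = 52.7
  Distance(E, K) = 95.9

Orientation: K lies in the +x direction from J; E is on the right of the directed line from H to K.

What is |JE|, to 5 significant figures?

40.868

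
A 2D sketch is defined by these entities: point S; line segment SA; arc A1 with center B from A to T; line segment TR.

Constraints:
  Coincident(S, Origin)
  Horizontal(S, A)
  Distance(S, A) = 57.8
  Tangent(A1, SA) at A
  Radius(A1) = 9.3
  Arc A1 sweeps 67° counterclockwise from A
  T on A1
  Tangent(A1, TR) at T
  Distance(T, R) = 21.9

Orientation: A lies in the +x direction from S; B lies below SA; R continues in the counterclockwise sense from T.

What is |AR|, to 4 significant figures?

30.98

S is at the origin; S and A share the same y with |SA| = 57.8 and A on the +x side, so A = (57.80, 0.000). A1 meets SA tangentially, so BA is at right angles to SA, so B = A + (0, -9.3) = (57.80, -9.300). On A1, A sits at bearing 90° from B; a 67° counterclockwise sweep puts T at bearing 157°, so T = B + 9.3·(cos 157°, sin 157°) = (49.24, -5.666). A1 meets TR tangentially, so BT is at right angles to TR, so TR runs along (−sin 157°, cos 157°); with |TR| = 21.9, R = (40.68, -25.83). Then |AR| = |R − A| = 30.98.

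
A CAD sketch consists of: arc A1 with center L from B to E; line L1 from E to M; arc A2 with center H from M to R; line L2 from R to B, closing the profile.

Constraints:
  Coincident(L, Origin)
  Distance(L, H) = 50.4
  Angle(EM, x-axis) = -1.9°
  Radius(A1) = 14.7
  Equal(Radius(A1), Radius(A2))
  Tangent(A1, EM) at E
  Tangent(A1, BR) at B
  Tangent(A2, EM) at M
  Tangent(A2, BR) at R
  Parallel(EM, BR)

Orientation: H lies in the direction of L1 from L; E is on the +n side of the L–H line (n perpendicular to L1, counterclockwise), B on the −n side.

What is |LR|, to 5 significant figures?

52.500

The slot axis is L1's direction at -1.9°, so u = (cos -1.9°, sin -1.9°) = (0.99945, -0.033155) and n = (−sin -1.9°, cos -1.9°) = (0.033155, 0.99945). L is at the origin and H lies 50.4 along u from L, so H = 50.4·u = (50.372, -1.6710). Tangency of A1 to both parallel lines with radius 14.7 puts E and B at L ± 14.7·n: E = (0.48738, 14.692), B = (-0.48738, -14.692). Equal radii place M and R the same way about H: M = H + 14.7·n = (50.860, 13.021), R = H − 14.7·n = (49.885, -16.363). Then |LR| = |R − L| = 52.500.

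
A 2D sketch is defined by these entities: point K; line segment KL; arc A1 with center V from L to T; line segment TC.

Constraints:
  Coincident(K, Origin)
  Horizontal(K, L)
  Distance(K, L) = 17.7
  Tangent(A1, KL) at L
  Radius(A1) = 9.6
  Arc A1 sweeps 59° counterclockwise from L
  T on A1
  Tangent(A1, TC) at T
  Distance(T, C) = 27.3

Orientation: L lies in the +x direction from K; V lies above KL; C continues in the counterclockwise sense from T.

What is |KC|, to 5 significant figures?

48.850

K is at the origin; KL is horizontal with |KL| = 17.7 and L on the +x side, so L = (17.700, 0.0000). A1 meets KL tangentially, so VL is at right angles to KL, so V = L + (0, 9.6) = (17.700, 9.6000). On A1, L sits at bearing -90° from V; a 59° counterclockwise sweep puts T at bearing -31°, so T = V + 9.6·(cos -31°, sin -31°) = (25.929, 4.6556). Tangency of A1 to TC means the radius VT is perpendicular to TC, so TC runs along (−sin -31°, cos -31°); with |TC| = 27.3, C = (39.989, 28.056). Then |KC| = |C − K| = 48.850.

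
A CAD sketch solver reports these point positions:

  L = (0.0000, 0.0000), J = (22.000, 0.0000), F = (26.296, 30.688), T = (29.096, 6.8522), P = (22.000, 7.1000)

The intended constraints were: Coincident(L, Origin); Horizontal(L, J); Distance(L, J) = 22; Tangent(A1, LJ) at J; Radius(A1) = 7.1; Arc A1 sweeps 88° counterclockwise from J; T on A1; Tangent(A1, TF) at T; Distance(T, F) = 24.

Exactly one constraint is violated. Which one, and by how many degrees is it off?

Tangent(A1, TF) at T — off by 8.70°.

L = (0.00, 0.00) ✓; L.y = 0.00, J.y = 0.00 ✓; |LJ| = 22.00 ✓; ∠(PJ, JL) = 90.00° ✓; |PJ| = 7.100 ✓; bearing(P→T) − bearing(P→J) = 88.00° ✓; |PT| = 7.100 ✓; ∠(PT, TF) = 81.30° ✗; |TF| = 24.00 ✓.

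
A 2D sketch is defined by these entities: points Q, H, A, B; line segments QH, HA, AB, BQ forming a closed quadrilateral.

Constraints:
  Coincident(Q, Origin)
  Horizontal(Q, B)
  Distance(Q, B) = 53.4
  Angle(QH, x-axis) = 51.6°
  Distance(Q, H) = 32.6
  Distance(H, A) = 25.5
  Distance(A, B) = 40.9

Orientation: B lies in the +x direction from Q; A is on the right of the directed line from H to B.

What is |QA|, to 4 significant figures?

12.58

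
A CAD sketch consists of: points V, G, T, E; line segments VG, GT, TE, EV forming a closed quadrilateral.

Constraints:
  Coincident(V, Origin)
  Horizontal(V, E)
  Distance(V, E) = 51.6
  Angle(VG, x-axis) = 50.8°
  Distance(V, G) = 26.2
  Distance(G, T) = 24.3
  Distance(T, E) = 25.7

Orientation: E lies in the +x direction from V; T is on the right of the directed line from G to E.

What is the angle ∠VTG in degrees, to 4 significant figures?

62.57°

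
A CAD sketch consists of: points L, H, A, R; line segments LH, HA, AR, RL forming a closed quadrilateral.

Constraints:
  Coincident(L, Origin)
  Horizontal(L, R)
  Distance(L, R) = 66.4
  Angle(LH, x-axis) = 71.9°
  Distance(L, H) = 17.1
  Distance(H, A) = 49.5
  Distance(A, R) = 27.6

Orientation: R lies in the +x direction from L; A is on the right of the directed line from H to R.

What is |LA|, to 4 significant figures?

46.06

Checks: LH at 71.90° ✓; |HA| = 49.50 ✓; |AR| = 27.60 ✓.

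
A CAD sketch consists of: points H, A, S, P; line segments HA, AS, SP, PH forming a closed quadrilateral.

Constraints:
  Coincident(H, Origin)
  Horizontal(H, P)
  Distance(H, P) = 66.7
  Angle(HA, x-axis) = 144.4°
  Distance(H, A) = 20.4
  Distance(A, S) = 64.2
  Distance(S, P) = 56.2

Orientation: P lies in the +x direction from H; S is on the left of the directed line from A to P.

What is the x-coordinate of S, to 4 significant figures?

36.77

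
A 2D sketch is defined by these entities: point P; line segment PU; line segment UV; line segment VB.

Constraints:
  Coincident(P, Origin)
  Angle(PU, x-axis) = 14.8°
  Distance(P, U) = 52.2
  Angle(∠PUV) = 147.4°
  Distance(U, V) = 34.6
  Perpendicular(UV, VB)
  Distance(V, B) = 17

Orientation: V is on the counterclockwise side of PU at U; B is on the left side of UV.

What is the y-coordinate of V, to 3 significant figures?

38.8

P is at the origin; PU runs at 14.8° with length 52.2, so U = 52.2·(cos 14.8°, sin 14.8°) = (50.5, 13.3). ∠PUV = 147.4°, so UV runs at 14.8° + (180° − 147.4°) = 47.4° from the x-axis; with |UV| = 34.6, V = U + 34.6·(cos 47.4°, sin 47.4°) = (73.9, 38.8). So V.y = 38.8.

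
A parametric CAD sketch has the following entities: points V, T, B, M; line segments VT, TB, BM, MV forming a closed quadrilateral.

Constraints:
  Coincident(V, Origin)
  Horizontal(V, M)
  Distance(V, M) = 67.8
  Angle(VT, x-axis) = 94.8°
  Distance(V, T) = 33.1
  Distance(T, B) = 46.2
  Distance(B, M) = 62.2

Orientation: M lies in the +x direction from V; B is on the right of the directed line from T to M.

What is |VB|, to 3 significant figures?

14.0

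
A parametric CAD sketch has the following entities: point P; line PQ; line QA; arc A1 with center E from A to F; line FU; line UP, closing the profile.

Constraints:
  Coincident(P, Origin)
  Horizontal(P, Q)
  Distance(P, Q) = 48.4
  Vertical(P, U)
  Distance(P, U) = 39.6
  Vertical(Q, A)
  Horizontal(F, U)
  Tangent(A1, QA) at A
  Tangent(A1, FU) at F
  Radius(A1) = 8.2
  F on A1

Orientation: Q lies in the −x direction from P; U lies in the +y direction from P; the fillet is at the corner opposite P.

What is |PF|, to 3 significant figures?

56.4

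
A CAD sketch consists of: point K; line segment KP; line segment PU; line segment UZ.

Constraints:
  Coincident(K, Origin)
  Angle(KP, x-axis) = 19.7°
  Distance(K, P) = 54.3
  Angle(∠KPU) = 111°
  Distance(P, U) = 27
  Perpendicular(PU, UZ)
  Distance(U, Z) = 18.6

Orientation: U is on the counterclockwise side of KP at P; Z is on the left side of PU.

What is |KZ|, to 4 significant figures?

56.47

∠KPU = 111.0°, so PU runs at 19.7° + (180° − 111.0°) = 88.70° from the x-axis; with |PU| = 27.0, U = P + 27.0·(cos 88.70°, sin 88.70°) = (51.73, 45.30). PU is perpendicular to UZ; with |UZ| = 18.6 on the left of PU, Z = U + 18.6·(-0.9997, 0.02269) = (33.14, 45.72). Then |KZ| = |Z − K| = 56.47.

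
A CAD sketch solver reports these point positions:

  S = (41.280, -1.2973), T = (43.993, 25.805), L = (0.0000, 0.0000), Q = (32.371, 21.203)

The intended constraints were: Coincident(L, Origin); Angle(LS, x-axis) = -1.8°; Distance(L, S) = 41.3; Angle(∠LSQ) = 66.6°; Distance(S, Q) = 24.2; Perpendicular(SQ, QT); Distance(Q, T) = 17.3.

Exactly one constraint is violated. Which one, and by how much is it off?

Distance(Q, T) = 17.3 — off by 4.80.

L = (0.00, 0.00) ✓; LS at -1.800° ✓; |LS| = 41.30 ✓; ∠LSQ = 66.60° ✓; |SQ| = 24.20 ✓; ∠(SQ, QT) = 90.00° ✓; |QT| = 12.50 ✗.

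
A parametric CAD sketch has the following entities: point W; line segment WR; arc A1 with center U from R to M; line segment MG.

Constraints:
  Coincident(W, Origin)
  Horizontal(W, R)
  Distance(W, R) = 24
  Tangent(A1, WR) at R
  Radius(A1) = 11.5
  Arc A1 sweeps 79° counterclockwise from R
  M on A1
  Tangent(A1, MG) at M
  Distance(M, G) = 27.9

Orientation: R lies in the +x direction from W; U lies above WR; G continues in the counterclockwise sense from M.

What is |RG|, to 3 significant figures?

40.3

W is at the origin; W and R share the same y with |WR| = 24.0 and R on the +x side, so R = (24.0, 0.00). A1 meets WR tangentially, so UR is at right angles to WR, so U = R + (0, 11.5) = (24.0, 11.5). On A1, R sits at bearing -90° from U; a 79° counterclockwise sweep puts M at bearing -11°, so M = U + 11.5·(cos -11°, sin -11°) = (35.3, 9.31). Since A1 is tangent to MG there, UM ⟂ MG, so MG runs along (−sin -11°, cos -11°); with |MG| = 27.9, G = (40.6, 36.7). Then |RG| = |G − R| = 40.3.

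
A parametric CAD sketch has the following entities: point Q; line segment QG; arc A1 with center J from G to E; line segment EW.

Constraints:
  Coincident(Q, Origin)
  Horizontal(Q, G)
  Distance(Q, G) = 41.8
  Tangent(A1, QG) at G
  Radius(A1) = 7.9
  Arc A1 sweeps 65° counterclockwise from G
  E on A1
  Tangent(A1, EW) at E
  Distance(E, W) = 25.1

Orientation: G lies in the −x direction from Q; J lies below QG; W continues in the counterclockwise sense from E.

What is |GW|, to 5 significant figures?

32.581

Q is at the origin; QG is horizontal with |QG| = 41.8 and G on the −x side, so G = (-41.800, 0.0000). A1 meets QG tangentially, so JG is at right angles to QG, so J = G + (0, -7.9) = (-41.800, -7.9000). On A1, G sits at bearing 90° from J; a 65° counterclockwise sweep puts E at bearing 155°, so E = J + 7.9·(cos 155°, sin 155°) = (-48.960, -4.5613). Since A1 is tangent to EW there, JE ⟂ EW, so EW runs along (−sin 155°, cos 155°); with |EW| = 25.1, W = (-59.568, -27.310). Then |GW| = |W − G| = 32.581.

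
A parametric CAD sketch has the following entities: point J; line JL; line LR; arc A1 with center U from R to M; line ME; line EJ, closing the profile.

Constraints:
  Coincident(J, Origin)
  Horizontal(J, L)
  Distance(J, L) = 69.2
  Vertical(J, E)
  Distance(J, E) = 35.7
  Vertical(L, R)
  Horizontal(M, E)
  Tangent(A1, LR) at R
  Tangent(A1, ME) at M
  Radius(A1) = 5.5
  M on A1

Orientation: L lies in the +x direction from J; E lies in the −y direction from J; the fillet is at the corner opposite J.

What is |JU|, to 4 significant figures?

70.50

JE is vertical with |JE| = 35.7 and E on the −y side, so E = (0.000, -35.70). The virtual corner opposite J is at (69.20, -35.70). A1 meets LR tangentially, so UR is at right angles to LR and tangency of A1 to ME means the radius UM is perpendicular to ME, with radius 5.5, so the center U sits 5.5 in from both sides at U = (63.70, -30.20). Then |JU| = |U − J| = 70.50.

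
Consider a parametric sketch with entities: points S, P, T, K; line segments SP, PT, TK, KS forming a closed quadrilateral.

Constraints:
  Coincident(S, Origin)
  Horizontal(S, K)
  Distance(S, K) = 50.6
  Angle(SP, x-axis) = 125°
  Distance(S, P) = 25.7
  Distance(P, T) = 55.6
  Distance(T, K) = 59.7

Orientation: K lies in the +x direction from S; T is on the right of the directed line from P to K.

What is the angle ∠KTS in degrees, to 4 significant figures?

57.94°

Checks: |PT| = 55.60 ✓; |TK| = 59.70 ✓.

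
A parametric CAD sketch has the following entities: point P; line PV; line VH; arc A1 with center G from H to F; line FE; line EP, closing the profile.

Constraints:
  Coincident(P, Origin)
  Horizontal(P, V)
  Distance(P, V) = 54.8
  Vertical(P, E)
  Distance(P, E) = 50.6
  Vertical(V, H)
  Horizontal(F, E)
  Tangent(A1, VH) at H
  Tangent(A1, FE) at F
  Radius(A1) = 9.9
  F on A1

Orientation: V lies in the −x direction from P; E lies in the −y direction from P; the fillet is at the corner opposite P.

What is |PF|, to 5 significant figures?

67.649

The virtual corner opposite P is at (-54.800, -50.600). Tangency of A1 to VH means the radius GH is perpendicular to VH and tangency of A1 to FE means the radius GF is perpendicular to FE, with radius 9.9, so the center G sits 9.9 in from both sides at G = (-44.900, -40.700). That places the tangent points at H = (-54.800, -40.700) on VH and F = (-44.900, -50.600) on FE. Then |PF| = |F − P| = 67.649.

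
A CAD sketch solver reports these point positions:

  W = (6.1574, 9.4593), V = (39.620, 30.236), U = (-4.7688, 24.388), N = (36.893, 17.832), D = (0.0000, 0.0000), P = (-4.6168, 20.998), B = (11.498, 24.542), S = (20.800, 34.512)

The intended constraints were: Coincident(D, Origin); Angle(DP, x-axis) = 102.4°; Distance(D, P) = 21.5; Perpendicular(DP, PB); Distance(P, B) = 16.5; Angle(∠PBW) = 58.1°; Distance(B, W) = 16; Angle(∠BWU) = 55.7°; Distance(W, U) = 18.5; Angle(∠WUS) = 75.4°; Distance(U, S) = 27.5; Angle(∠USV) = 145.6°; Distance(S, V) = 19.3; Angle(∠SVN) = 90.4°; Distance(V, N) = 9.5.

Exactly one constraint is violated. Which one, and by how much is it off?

Distance(V, N) = 9.5 — off by 3.20.

D = (0.00, 0.00) ✓; DP at 102.4° ✓; |DP| = 21.50 ✓; ∠(DP, PB) = 90.00° ✓; |PB| = 16.50 ✓; ∠PBW = 58.10° ✓; |BW| = 16.00 ✓; ∠BWU = 55.70° ✓; |WU| = 18.50 ✓; ∠WUS = 75.40° ✓; |US| = 27.50 ✓; ∠USV = 145.6° ✓; |SV| = 19.30 ✓; ∠SVN = 90.40° ✓; |VN| = 12.70 ✗.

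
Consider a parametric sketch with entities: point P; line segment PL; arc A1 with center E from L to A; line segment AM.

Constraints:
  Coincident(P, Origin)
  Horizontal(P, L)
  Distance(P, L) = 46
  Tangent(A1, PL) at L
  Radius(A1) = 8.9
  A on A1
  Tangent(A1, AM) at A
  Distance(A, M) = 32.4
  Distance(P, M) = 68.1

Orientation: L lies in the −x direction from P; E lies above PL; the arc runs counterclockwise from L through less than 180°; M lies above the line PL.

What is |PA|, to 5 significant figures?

40.444

P is at the origin; PL is horizontal with |PL| = 46.0 and L on the −x side, so L = (-46.000, 0.0000). Tangency of A1 to PL means the radius EL is perpendicular to PL, so E = L + (0, 8.9) = (-46.000, 8.9000). Since EA ⟂ AM (tangency), |EM| = √(8.9² + 32.4²) = 33.600 regardless of where A sits on A1. So M lies on both circle(P, 68.1) and circle(E, 33.600); the above-PL intersection is M = (-53.961, 41.544). A is the foot of the tangent from M: A = (-38.221, 13.224).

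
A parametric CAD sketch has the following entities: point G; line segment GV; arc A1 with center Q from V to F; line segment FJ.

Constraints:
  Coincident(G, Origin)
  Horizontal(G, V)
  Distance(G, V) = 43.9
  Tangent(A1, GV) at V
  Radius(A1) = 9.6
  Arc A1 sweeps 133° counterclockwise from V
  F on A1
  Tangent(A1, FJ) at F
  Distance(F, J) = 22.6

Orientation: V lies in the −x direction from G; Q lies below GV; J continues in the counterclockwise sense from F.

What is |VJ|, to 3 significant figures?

33.7

G is at the origin; G and V share the same y with |GV| = 43.9 and V on the −x side, so V = (-43.9, 0.00). Since A1 is tangent to GV there, QV ⟂ GV, so Q = V + (0, -9.6) = (-43.9, -9.60). On A1, V sits at bearing 90° from Q; a 133° counterclockwise sweep puts F at bearing 223°, so F = Q + 9.6·(cos 223°, sin 223°) = (-50.9, -16.1). Tangency of A1 to FJ means the radius QF is perpendicular to FJ, so FJ runs along (−sin 223°, cos 223°); with |FJ| = 22.6, J = (-35.5, -32.7). Then |VJ| = |J − V| = 33.7.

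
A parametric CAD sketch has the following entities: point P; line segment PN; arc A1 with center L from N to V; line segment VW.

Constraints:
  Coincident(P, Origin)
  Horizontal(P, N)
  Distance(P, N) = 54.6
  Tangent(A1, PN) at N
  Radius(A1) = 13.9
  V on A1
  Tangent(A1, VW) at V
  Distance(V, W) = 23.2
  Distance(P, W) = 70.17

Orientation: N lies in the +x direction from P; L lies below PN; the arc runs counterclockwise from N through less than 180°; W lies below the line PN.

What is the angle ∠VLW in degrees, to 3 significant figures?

59.1°

Checks: |LV| = 13.90 ✓; ∠(LV, VW) = 90.00° ✓; |VW| = 23.20 ✓; |PW| = 70.17 ✓.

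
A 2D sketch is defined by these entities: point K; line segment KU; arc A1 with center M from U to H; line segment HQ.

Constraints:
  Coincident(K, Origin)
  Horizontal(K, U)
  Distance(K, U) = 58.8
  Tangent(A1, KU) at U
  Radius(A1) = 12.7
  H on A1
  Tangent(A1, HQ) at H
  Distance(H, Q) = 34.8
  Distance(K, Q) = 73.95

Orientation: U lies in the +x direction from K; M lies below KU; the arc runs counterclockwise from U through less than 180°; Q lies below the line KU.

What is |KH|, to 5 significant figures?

49.082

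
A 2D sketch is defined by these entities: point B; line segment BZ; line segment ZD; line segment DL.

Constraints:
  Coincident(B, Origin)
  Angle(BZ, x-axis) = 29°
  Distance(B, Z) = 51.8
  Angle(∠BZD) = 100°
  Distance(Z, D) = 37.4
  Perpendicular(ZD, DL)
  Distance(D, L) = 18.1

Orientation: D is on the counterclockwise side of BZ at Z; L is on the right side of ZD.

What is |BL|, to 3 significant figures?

83.2

∠BZD = 100.0°, so ZD runs at 29.0° + (180° − 100.0°) = 109° from the x-axis; with |ZD| = 37.4, D = Z + 37.4·(cos 109°, sin 109°) = (33.1, 60.5). ZD ⟂ DL; with |DL| = 18.1 on the right of ZD, L = D + 18.1·(0.946, 0.326) = (50.2, 66.4). Then |BL| = |L − B| = 83.2.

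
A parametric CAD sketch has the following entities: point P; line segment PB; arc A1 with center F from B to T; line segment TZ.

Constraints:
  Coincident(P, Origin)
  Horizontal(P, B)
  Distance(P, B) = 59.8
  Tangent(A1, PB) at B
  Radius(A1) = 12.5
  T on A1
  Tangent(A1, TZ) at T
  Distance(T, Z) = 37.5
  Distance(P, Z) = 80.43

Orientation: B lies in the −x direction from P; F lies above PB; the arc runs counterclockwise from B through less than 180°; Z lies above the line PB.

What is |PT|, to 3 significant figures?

51.0

P is at the origin; P and B share the same y with |PB| = 59.8 and B on the −x side, so B = (-59.8, 0.00). A1 meets PB tangentially, so FB is at right angles to PB, so F = B + (0, 12.5) = (-59.8, 12.5). Since FT ⟂ TZ (tangency), |FZ| = √(12.5² + 37.5²) = 39.5 regardless of where T sits on A1. So Z lies on both circle(P, 80.43) and circle(F, 39.5); the above-PB intersection is Z = (-61.4, 52.0). T is the foot of the tangent from Z: T = (-48.1, 16.9).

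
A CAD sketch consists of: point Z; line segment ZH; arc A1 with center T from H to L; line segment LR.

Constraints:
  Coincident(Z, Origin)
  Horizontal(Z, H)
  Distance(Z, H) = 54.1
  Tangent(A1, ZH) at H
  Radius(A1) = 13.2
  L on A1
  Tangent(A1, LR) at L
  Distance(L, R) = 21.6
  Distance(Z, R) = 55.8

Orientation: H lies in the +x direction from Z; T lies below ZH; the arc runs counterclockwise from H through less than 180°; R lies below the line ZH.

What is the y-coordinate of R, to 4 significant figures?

-35.84

Z is at the origin; ZH is horizontal with |ZH| = 54.1 and H on the +x side, so H = (54.10, 0.000). A1 meets ZH tangentially, so TH is at right angles to ZH, so T = H + (0, -13.2) = (54.10, -13.20). Since TL ⟂ LR (tangency), |TR| = √(13.2² + 21.6²) = 25.31 regardless of where L sits on A1. So R lies on both circle(Z, 55.8) and circle(T, 25.31); the below-ZH intersection is R = (42.77, -35.84). L is the foot of the tangent from R: L = (40.95, -14.31).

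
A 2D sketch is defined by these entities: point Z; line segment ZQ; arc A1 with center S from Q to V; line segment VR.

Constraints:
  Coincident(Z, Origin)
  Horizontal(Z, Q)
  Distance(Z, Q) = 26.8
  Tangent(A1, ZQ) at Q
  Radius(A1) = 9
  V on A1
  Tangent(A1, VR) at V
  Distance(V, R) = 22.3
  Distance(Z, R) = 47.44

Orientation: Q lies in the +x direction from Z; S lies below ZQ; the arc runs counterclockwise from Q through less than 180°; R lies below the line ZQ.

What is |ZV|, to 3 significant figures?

25.3

Z is at the origin; ZQ is horizontal with |ZQ| = 26.8 and Q on the +x side, so Q = (26.8, 0.00). A1 meets ZQ tangentially, so SQ is at right angles to ZQ, so S = Q + (0, -9) = (26.8, -9.00). Since SV ⟂ VR (tangency), |SR| = √(9.0² + 22.3²) = 24.0 regardless of where V sits on A1. So R lies on both circle(Z, 47.44) and circle(S, 24.0); the below-ZQ intersection is R = (35.6, -31.4). V is the foot of the tangent from R: V = (20.3, -15.2).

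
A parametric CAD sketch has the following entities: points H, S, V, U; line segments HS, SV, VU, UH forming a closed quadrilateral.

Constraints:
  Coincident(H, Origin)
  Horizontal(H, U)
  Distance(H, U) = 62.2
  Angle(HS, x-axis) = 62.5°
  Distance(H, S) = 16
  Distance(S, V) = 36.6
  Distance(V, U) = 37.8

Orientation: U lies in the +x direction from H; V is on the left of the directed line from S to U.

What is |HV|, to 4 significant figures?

50.46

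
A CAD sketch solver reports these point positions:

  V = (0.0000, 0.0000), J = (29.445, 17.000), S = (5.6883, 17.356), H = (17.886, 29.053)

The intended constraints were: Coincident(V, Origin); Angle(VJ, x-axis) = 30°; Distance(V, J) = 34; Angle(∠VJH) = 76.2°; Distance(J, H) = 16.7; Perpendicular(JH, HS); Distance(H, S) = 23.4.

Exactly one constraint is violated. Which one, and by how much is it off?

Distance(H, S) = 23.4 — off by 6.50.

V = (0.00, 0.00) ✓; VJ at 30.00° ✓; |VJ| = 34.00 ✓; ∠VJH = 76.20° ✓; |JH| = 16.70 ✓; ∠(JH, HS) = 90.00° ✓; |HS| = 16.90 ✗.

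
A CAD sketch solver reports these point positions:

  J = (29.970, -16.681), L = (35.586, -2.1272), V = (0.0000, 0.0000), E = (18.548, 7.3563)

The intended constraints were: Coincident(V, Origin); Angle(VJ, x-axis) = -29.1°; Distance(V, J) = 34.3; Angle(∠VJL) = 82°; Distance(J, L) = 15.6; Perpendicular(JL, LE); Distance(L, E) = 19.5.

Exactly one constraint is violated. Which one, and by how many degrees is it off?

Perpendicular(JL, LE) — off by 8.00°.

V = (0.00, 0.00) ✓; VJ at -29.10° ✓; |VJ| = 34.30 ✓; ∠VJL = 82.00° ✓; |JL| = 15.60 ✓; ∠(JL, LE) = 82.00° ✗; |LE| = 19.50 ✓.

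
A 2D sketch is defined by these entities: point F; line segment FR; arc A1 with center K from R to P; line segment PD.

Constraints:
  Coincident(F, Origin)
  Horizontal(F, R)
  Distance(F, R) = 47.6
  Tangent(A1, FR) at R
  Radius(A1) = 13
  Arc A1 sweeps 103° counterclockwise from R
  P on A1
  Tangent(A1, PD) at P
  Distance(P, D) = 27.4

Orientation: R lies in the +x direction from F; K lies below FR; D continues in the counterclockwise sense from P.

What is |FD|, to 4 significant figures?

59.21

On A1, R sits at bearing 90° from K; a 103° counterclockwise sweep puts P at bearing 193°, so P = K + 13.0·(cos 193°, sin 193°) = (34.93, -15.92). Tangency of A1 to PD means the radius KP is perpendicular to PD, so PD runs along (−sin 193°, cos 193°); with |PD| = 27.4, D = (41.10, -42.62). Then |FD| = |D − F| = 59.21.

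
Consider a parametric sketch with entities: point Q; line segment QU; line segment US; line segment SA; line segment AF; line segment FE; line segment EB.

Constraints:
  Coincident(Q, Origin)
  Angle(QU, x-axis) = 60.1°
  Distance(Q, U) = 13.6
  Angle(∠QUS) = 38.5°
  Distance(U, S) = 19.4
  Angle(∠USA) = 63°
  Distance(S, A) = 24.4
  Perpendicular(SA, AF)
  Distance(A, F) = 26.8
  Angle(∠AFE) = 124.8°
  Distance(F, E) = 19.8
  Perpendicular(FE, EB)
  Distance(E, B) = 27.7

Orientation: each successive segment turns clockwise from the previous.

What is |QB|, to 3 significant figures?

22.3

Q is at the origin; QU runs at 60.1° with length 13.6, so U = (6.78, 11.8). ∠QUS = 38.5° gives US at -81.4° from the x-axis; with |US| = 19.4, S = (9.68, -7.39). ∠USA = 63.0° gives SA at 162° from the x-axis; with |SA| = 24.4, A = (-13.5, 0.310). SA is perpendicular to AF, so AF runs at 71.6°; with |AF| = 26.8, F = (-5.01, 25.7). ∠AFE = 124.8° gives FE at 16.4° from the x-axis; with |FE| = 19.8, E = (14.0, 31.3). The perpendicularity gives EB at right angles to FE, so EB runs at -73.6°; with |EB| = 27.7, B = (21.8, 4.76). Then |QB| = |B − Q| = 22.3.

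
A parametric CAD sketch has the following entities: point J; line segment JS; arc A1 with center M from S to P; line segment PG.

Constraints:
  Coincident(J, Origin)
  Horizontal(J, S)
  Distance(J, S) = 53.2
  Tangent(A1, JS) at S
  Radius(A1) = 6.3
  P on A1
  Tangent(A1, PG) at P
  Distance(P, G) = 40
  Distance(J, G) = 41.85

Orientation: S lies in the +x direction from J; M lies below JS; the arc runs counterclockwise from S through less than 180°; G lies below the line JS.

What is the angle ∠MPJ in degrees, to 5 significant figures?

145.67°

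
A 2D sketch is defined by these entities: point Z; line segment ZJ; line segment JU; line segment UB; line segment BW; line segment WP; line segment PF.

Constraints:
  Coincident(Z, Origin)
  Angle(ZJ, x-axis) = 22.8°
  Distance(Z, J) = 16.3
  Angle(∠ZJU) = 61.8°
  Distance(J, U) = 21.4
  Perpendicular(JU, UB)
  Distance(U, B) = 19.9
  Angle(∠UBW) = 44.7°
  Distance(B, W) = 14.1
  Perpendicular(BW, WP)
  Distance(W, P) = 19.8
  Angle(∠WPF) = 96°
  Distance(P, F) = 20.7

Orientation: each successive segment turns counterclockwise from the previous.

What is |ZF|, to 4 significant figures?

34.28

Z is at the origin; ZJ runs at 22.8° with length 16.3, so J = (15.03, 6.317). ∠ZJU = 61.8° gives JU at 141.0° from the x-axis; with |JU| = 21.4, U = (-1.605, 19.78). JU is perpendicular to UB, so UB runs at -129.0°; with |UB| = 19.9, B = (-14.13, 4.319). ∠UBW = 44.7° gives BW at 6.300° from the x-axis; with |BW| = 14.1, W = (-0.1132, 5.866). The perpendicularity gives WP at right angles to BW, so WP runs at 96.30°; with |WP| = 19.8, P = (-2.286, 25.55). ∠WPF = 96.0° gives PF at -179.7° from the x-axis; with |PF| = 20.7, F = (-22.99, 25.44). Then |ZF| = |F − Z| = 34.28.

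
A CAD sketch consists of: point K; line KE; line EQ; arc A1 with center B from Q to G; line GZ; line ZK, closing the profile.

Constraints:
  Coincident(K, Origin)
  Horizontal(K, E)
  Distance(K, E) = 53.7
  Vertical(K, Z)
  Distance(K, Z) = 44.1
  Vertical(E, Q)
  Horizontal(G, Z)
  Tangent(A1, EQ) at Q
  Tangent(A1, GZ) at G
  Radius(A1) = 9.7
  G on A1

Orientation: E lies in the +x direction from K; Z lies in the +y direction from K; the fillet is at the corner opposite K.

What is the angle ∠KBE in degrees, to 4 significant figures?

67.73°

K is at the origin; K and E share the same y with |KE| = 53.7 and E on the +x side, so E = (53.70, 0.000). KZ is vertical with |KZ| = 44.1 and Z on the +y side, so Z = (0.000, 44.10). The virtual corner opposite K is at (53.70, 44.10). A1 meets EQ tangentially, so BQ is at right angles to EQ and the tangent condition forces BG to be normal to GZ, with radius 9.7, so the center B sits 9.7 in from both sides at B = (44.00, 34.40). Then cos ∠KBE = BK·BE / (|BK||BE|), giving 67.73°.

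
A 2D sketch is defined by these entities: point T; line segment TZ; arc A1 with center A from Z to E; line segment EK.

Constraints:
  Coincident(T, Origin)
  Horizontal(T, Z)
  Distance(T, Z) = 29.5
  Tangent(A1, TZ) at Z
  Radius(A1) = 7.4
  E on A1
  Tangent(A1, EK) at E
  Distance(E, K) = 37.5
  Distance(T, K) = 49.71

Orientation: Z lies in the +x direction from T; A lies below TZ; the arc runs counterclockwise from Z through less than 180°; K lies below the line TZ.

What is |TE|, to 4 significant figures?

23.27

Checks: |AE| = 7.400 ✓; ∠(AE, EK) = 90.00° ✓; |EK| = 37.50 ✓; |TK| = 49.71 ✓.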